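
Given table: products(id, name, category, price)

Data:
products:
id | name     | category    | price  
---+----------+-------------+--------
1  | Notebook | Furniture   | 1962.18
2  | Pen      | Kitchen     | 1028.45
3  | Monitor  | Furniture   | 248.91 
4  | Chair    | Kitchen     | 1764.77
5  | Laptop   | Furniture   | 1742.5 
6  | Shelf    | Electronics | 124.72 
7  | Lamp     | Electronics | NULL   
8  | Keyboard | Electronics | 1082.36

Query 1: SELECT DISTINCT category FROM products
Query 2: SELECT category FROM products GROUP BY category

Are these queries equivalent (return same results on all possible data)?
Yes, equivalent

Both queries return: [('Electronics',), ('Furniture',), ('Kitchen',)]

Reason: Both get unique categorys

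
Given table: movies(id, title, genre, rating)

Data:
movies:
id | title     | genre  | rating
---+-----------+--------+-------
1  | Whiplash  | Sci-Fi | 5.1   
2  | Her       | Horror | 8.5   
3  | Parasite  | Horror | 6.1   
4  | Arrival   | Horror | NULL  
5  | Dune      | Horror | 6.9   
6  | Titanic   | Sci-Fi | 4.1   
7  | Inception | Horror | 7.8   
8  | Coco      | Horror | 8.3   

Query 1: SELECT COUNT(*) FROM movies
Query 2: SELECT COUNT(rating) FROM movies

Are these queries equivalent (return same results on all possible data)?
No, not equivalent

Query 1 returns: [(8,)]
Query 2 returns: [(7,)]

Reason: COUNT(*) includes NULLs, COUNT(column) excludes them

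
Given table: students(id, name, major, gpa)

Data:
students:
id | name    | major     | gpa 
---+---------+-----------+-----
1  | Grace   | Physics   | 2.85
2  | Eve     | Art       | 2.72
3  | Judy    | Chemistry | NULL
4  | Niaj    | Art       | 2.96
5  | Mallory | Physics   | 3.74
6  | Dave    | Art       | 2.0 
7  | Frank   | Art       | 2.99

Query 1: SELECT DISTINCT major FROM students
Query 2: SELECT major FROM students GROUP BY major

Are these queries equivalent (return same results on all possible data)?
Yes, equivalent

Both queries return: [('Art',), ('Chemistry',), ('Physics',)]

Reason: Both get unique majors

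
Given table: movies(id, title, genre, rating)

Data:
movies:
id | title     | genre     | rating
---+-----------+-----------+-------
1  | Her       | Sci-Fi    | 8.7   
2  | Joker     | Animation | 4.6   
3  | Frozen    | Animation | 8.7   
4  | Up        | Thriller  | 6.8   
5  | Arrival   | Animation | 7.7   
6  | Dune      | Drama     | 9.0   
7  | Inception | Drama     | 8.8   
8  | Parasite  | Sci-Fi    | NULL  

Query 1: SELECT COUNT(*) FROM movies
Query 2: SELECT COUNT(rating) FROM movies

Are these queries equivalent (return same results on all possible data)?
No, not equivalent

Query 1 returns: [(8,)]
Query 2 returns: [(7,)]

Reason: COUNT(*) includes NULLs, COUNT(column) excludes them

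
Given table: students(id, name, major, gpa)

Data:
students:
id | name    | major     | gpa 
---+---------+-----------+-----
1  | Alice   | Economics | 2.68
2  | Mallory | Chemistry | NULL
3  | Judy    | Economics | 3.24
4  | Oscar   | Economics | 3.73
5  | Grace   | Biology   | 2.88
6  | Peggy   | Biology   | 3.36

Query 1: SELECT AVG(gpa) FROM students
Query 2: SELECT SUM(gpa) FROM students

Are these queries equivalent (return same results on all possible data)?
No, not equivalent

Query 1 returns: [(3.178,)]
Query 2 returns: [(15.89,)]

Reason: AVG vs SUM give different aggregate values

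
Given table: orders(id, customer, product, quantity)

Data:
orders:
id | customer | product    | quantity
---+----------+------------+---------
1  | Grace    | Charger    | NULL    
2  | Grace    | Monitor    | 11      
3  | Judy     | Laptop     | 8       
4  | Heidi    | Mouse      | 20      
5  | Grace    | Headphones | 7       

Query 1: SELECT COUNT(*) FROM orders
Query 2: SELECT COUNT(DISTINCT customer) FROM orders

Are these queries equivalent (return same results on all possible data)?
No, not equivalent

Query 1 returns: [(5,)]
Query 2 returns: [(3,)]

Reason: COUNT(*) counts rows, COUNT(DISTINCT customer) counts unique customers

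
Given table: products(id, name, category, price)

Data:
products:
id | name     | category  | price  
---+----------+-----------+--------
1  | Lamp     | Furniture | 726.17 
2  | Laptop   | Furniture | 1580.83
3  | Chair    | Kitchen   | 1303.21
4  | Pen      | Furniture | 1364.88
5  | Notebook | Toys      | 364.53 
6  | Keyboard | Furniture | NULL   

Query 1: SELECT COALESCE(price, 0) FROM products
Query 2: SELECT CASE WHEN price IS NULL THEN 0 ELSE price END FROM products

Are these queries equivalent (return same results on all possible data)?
Yes, equivalent

Both queries return: [(0,), (364.53,), (726.17,), (1303.21,), (1364.88,), (1580.83,)]

Reason: COALESCE vs CASE for NULL handling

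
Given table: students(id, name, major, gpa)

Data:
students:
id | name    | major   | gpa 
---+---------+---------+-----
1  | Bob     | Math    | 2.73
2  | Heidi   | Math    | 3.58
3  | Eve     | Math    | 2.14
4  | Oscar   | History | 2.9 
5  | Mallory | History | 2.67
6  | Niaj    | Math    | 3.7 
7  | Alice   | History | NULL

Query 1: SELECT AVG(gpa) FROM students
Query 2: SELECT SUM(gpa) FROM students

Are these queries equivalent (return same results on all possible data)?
No, not equivalent

Query 1 returns: [(2.953333333333333,)]
Query 2 returns: [(17.72,)]

Reason: AVG vs SUM give different aggregate values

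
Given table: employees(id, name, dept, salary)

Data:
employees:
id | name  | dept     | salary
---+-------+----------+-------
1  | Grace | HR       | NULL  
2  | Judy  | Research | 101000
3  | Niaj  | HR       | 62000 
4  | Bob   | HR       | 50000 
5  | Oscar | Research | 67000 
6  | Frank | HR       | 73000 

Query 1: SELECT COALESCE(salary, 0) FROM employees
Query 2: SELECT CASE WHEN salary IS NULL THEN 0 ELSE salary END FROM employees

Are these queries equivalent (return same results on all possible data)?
Yes, equivalent

Both queries return: [(0,), (50000,), (62000,), (67000,), (73000,), (101000,)]

Reason: COALESCE vs CASE for NULL handling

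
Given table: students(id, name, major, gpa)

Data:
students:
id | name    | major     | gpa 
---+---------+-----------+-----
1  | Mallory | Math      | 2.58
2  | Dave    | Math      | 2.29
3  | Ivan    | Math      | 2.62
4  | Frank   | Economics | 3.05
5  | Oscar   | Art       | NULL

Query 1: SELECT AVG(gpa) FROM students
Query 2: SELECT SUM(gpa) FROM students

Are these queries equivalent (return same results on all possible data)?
No, not equivalent

Query 1 returns: [(2.635,)]
Query 2 returns: [(10.54,)]

Reason: AVG vs SUM give different aggregate values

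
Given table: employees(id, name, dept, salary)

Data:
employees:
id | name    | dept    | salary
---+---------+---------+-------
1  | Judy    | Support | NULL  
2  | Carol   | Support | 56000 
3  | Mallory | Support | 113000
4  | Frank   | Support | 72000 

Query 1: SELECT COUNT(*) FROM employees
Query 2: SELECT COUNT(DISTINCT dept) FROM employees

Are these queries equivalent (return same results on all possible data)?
No, not equivalent

Query 1 returns: [(4,)]
Query 2 returns: [(1,)]

Reason: COUNT(*) counts rows, COUNT(DISTINCT dept) counts unique depts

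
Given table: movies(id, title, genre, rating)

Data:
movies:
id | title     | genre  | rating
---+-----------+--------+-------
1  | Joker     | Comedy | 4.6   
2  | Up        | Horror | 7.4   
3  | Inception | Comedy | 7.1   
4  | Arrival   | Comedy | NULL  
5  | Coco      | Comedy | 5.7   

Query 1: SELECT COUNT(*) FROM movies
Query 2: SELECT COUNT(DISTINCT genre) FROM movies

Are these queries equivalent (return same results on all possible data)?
No, not equivalent

Query 1 returns: [(5,)]
Query 2 returns: [(2,)]

Reason: COUNT(*) counts rows, COUNT(DISTINCT genre) counts unique genres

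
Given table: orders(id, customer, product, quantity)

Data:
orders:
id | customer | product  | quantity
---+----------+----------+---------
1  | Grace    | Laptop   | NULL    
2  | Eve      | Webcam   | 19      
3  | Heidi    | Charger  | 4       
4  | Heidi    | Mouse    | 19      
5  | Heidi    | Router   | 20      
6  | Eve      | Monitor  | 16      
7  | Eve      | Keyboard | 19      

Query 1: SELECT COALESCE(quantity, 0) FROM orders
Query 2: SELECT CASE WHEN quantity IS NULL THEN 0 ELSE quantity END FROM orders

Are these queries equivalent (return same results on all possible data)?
Yes, equivalent

Both queries return: [(0,), (4,), (16,), (19,), (19,), (19,), (20,)]

Reason: COALESCE vs CASE for NULL handling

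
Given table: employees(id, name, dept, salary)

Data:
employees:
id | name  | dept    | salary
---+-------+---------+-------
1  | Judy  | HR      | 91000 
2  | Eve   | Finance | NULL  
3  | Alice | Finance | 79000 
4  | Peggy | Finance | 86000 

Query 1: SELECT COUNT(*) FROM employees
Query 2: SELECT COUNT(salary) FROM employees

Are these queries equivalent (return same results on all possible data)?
No, not equivalent

Query 1 returns: [(4,)]
Query 2 returns: [(3,)]

Reason: COUNT(*) includes NULLs, COUNT(column) excludes them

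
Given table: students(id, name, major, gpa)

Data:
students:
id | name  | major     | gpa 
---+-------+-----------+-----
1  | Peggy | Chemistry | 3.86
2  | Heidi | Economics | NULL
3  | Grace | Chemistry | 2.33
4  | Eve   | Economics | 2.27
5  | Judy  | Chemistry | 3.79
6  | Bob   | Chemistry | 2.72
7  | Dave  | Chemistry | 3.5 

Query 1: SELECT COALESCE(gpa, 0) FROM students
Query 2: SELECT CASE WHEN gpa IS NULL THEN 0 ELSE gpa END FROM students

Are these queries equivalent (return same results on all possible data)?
Yes, equivalent

Both queries return: [(0,), (2.27,), (2.33,), (2.72,), (3.5,), (3.79,), (3.86,)]

Reason: COALESCE vs CASE for NULL handling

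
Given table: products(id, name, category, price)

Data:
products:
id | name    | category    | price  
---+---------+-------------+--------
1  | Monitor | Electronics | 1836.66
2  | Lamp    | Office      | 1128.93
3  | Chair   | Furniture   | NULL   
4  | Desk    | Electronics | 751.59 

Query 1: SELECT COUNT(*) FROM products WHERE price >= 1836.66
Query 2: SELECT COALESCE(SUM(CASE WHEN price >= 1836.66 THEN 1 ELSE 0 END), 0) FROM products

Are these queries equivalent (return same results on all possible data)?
Yes, equivalent

Both queries return: [(1,)]

Reason: COUNT with WHERE vs conditional SUM (COALESCE handles empty-table NULL)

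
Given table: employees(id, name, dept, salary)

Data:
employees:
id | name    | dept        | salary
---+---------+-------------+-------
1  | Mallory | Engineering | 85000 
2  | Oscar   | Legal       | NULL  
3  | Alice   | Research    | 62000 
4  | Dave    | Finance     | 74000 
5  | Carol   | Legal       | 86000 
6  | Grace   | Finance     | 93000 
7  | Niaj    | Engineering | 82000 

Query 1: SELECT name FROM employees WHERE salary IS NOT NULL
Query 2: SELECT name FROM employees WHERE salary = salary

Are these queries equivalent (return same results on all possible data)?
Yes, equivalent

Both queries return: [('Alice',), ('Carol',), ('Dave',), ('Grace',), ('Mallory',), ('Niaj',)]

Reason: IS NOT NULL vs self-equality (both exclude NULLs)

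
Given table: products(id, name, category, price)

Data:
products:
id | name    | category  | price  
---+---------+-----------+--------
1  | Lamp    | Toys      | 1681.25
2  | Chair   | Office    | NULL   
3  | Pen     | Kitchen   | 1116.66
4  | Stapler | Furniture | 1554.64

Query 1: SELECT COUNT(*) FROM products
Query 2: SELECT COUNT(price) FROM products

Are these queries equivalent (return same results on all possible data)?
No, not equivalent

Query 1 returns: [(4,)]
Query 2 returns: [(3,)]

Reason: COUNT(*) includes NULLs, COUNT(column) excludes them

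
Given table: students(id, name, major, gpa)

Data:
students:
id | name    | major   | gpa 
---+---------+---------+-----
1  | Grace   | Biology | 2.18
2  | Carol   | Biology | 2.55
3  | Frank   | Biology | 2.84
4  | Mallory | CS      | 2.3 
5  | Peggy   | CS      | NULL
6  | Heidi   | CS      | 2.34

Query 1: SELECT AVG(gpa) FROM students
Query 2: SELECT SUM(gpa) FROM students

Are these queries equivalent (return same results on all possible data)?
No, not equivalent

Query 1 returns: [(2.4419999999999997,)]
Query 2 returns: [(12.209999999999999,)]

Reason: AVG vs SUM give different aggregate values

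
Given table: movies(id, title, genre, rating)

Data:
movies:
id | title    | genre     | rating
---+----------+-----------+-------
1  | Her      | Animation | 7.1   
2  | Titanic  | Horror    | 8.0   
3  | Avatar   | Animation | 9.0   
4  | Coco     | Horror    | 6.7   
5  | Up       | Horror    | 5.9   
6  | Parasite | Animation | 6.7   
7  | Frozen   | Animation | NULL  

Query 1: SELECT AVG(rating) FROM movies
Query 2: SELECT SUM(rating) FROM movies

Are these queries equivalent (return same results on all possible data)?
No, not equivalent

Query 1 returns: [(7.233333333333333,)]
Query 2 returns: [(43.4,)]

Reason: AVG vs SUM give different aggregate values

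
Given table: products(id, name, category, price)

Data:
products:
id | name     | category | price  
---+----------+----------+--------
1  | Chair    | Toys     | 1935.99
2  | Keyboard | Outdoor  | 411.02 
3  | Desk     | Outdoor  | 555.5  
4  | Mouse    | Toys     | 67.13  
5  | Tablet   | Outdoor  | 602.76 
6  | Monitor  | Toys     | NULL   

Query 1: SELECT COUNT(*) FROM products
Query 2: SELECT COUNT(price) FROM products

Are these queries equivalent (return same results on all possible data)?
No, not equivalent

Query 1 returns: [(6,)]
Query 2 returns: [(5,)]

Reason: COUNT(*) includes NULLs, COUNT(column) excludes them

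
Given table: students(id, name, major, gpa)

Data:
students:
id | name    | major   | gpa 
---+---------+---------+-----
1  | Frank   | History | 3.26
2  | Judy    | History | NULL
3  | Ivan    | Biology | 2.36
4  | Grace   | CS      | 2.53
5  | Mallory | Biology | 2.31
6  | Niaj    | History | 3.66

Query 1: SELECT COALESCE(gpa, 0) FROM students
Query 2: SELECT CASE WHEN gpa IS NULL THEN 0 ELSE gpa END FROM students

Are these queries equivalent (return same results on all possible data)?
Yes, equivalent

Both queries return: [(0,), (2.31,), (2.36,), (2.53,), (3.26,), (3.66,)]

Reason: COALESCE vs CASE for NULL handling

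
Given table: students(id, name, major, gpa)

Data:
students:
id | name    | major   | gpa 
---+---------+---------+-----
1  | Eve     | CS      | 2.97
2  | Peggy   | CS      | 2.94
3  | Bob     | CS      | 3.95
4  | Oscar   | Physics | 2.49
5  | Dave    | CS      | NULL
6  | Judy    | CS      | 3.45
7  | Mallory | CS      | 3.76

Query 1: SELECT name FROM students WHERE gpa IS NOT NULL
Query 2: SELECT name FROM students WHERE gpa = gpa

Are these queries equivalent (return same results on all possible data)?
Yes, equivalent

Both queries return: [('Bob',), ('Eve',), ('Judy',), ('Mallory',), ('Oscar',), ('Peggy',)]

Reason: IS NOT NULL vs self-equality (both exclude NULLs)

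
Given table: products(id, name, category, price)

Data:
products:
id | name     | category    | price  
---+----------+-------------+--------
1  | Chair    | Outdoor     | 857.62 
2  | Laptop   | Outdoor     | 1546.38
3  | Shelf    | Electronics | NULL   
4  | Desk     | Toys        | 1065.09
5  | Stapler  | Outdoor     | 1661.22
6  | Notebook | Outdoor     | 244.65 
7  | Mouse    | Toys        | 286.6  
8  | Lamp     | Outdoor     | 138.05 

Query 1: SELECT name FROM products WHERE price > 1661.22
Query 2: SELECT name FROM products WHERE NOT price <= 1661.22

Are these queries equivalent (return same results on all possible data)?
Yes, equivalent

Both queries return: []

Reason: Both filter price > 1661.22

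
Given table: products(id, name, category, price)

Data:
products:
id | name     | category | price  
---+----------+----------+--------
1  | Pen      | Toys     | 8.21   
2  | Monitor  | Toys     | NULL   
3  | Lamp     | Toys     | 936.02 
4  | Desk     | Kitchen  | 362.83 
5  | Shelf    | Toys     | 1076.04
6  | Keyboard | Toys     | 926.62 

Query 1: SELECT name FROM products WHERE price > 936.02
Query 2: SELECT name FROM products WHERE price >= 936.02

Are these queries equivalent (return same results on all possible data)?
No, not equivalent

Query 1 returns: [('Shelf',)]
Query 2 returns: [('Lamp',), ('Shelf',)]

Reason: > vs >= gives different results when price = 936.02 exists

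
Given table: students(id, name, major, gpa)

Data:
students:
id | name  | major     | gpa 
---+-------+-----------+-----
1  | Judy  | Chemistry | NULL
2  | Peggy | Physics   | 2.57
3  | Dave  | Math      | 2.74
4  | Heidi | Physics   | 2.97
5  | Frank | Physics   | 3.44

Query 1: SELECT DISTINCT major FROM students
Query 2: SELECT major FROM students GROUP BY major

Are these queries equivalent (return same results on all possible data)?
Yes, equivalent

Both queries return: [('Chemistry',), ('Math',), ('Physics',)]

Reason: Both get unique majors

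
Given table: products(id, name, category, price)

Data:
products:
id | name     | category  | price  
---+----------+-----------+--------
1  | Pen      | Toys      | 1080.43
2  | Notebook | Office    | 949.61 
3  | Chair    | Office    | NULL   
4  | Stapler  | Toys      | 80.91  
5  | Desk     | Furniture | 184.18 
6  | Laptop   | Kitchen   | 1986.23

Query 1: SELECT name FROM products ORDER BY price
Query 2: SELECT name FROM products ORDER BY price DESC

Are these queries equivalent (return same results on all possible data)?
No, not equivalent

Query 1 returns: [('Chair',), ('Stapler',), ('Desk',), ('Notebook',), ('Pen',), ('Laptop',)]
Query 2 returns: [('Laptop',), ('Pen',), ('Notebook',), ('Desk',), ('Stapler',), ('Chair',)]

Reason: ASC vs DESC gives opposite ordering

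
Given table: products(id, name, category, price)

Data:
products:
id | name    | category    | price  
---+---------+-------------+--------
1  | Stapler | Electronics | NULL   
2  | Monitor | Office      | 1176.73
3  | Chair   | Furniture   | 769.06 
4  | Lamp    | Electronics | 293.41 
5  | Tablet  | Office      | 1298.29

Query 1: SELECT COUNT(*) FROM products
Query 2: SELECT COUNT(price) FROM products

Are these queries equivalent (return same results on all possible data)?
No, not equivalent

Query 1 returns: [(5,)]
Query 2 returns: [(4,)]

Reason: COUNT(*) includes NULLs, COUNT(column) excludes them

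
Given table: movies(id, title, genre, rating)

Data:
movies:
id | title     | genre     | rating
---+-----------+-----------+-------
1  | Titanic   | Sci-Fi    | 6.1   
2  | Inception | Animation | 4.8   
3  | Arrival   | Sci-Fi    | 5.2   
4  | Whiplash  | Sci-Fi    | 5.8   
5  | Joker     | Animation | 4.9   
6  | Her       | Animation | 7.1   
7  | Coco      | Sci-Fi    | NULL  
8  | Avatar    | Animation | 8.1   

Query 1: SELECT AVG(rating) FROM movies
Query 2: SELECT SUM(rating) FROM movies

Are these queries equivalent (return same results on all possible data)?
No, not equivalent

Query 1 returns: [(6.0,)]
Query 2 returns: [(42.0,)]

Reason: AVG vs SUM give different aggregate values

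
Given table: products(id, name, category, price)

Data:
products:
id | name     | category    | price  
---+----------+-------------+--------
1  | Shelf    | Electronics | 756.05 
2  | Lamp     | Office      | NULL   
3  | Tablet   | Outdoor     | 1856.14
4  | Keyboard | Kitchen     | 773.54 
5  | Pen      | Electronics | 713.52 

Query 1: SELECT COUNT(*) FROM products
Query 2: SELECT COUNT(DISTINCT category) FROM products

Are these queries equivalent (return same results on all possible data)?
No, not equivalent

Query 1 returns: [(5,)]
Query 2 returns: [(4,)]

Reason: COUNT(*) counts rows, COUNT(DISTINCT category) counts unique categorys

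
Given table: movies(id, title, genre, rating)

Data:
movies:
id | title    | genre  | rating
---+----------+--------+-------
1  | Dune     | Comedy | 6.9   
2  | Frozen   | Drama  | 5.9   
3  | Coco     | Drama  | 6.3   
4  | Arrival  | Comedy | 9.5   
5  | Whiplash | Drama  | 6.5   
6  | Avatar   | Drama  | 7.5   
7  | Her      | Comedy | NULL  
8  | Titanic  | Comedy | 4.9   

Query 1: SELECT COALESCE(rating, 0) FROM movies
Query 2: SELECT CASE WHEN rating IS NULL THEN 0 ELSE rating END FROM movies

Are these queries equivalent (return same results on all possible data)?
Yes, equivalent

Both queries return: [(0,), (4.9,), (5.9,), (6.3,), (6.5,), (6.9,), (7.5,), (9.5,)]

Reason: COALESCE vs CASE for NULL handling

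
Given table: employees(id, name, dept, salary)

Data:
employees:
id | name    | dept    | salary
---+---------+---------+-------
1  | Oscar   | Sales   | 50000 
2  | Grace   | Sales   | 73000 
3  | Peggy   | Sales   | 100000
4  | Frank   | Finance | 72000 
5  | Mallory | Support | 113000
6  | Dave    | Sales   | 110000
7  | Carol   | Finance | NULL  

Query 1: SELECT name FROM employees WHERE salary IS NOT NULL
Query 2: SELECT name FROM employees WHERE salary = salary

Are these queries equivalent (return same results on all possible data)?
Yes, equivalent

Both queries return: [('Dave',), ('Frank',), ('Grace',), ('Mallory',), ('Oscar',), ('Peggy',)]

Reason: IS NOT NULL vs self-equality (both exclude NULLs)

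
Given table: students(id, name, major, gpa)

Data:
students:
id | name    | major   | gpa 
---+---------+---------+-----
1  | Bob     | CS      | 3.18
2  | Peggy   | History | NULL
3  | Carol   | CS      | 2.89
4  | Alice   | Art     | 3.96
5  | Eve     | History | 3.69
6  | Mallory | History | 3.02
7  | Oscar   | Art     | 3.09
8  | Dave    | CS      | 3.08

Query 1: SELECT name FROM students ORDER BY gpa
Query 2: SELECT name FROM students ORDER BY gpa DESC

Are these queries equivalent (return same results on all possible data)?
No, not equivalent

Query 1 returns: [('Peggy',), ('Carol',), ('Mallory',), ('Dave',), ('Oscar',), ('Bob',), ('Eve',), ('Alice',)]
Query 2 returns: [('Alice',), ('Eve',), ('Bob',), ('Oscar',), ('Dave',), ('Mallory',), ('Carol',), ('Peggy',)]

Reason: ASC vs DESC gives opposite ordering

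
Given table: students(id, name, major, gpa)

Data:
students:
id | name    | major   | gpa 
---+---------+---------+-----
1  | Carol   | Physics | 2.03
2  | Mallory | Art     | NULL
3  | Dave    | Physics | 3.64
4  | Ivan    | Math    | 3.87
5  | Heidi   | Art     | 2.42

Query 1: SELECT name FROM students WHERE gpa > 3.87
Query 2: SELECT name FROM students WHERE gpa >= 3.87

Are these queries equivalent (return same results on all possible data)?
No, not equivalent

Query 1 returns: []
Query 2 returns: [('Ivan',)]

Reason: > vs >= gives different results when gpa = 3.87 exists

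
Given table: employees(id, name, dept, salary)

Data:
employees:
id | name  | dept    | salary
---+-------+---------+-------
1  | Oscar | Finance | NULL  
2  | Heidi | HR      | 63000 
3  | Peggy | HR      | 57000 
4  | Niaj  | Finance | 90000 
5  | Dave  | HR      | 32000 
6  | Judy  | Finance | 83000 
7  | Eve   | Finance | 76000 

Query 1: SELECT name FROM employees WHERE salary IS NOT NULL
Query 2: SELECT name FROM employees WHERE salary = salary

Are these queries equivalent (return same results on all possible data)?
Yes, equivalent

Both queries return: [('Dave',), ('Eve',), ('Heidi',), ('Judy',), ('Niaj',), ('Peggy',)]

Reason: IS NOT NULL vs self-equality (both exclude NULLs)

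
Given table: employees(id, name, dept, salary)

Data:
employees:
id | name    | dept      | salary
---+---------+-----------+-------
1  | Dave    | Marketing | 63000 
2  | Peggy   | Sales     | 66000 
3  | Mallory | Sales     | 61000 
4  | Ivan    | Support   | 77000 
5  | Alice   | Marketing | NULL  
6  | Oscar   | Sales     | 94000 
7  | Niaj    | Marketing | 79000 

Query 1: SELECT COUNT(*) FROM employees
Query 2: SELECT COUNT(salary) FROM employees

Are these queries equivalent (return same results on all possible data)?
No, not equivalent

Query 1 returns: [(7,)]
Query 2 returns: [(6,)]

Reason: COUNT(*) includes NULLs, COUNT(column) excludes them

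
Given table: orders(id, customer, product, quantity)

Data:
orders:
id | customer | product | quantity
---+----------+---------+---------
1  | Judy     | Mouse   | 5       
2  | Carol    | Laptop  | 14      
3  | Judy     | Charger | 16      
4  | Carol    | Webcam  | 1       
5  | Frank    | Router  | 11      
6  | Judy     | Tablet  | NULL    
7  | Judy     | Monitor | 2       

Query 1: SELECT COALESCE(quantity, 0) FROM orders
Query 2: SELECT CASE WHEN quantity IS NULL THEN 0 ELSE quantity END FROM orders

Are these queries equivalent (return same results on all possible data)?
Yes, equivalent

Both queries return: [(0,), (1,), (2,), (5,), (11,), (14,), (16,)]

Reason: COALESCE vs CASE for NULL handling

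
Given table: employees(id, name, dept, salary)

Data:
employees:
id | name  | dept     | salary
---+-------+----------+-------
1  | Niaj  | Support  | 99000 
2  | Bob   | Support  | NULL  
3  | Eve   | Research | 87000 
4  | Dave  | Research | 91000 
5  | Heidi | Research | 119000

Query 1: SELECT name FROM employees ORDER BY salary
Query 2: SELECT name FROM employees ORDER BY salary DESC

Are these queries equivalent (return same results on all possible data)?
No, not equivalent

Query 1 returns: [('Bob',), ('Eve',), ('Dave',), ('Niaj',), ('Heidi',)]
Query 2 returns: [('Heidi',), ('Niaj',), ('Dave',), ('Eve',), ('Bob',)]

Reason: ASC vs DESC gives opposite ordering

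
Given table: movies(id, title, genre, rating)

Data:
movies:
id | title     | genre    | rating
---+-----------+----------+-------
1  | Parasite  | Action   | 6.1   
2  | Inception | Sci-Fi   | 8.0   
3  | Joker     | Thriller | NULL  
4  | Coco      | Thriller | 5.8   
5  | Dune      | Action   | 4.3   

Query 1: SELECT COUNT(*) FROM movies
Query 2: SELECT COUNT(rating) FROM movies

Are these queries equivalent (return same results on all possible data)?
No, not equivalent

Query 1 returns: [(5,)]
Query 2 returns: [(4,)]

Reason: COUNT(*) includes NULLs, COUNT(column) excludes them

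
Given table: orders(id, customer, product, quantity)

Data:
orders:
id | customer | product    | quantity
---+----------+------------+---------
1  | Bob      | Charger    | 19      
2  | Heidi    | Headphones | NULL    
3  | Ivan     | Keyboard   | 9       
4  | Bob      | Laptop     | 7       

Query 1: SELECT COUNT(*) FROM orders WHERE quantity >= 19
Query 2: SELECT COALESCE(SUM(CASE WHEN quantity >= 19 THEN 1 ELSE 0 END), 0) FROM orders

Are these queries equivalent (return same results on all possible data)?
Yes, equivalent

Both queries return: [(1,)]

Reason: COUNT with WHERE vs conditional SUM (COALESCE handles empty-table NULL)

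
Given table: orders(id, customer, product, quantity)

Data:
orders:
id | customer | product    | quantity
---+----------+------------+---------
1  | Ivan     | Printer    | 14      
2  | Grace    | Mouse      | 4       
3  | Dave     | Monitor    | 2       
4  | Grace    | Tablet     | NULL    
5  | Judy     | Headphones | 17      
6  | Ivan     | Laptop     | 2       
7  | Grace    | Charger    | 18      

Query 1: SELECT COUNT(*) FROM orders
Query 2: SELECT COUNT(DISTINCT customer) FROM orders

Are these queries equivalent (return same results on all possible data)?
No, not equivalent

Query 1 returns: [(7,)]
Query 2 returns: [(4,)]

Reason: COUNT(*) counts rows, COUNT(DISTINCT customer) counts unique customers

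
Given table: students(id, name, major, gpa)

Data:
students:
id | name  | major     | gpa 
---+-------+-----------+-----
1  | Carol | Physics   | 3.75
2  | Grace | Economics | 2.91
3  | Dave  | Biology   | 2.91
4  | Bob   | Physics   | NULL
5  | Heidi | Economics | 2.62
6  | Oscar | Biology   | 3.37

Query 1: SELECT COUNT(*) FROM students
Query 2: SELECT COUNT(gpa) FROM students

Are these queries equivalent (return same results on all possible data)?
No, not equivalent

Query 1 returns: [(6,)]
Query 2 returns: [(5,)]

Reason: COUNT(*) includes NULLs, COUNT(column) excludes them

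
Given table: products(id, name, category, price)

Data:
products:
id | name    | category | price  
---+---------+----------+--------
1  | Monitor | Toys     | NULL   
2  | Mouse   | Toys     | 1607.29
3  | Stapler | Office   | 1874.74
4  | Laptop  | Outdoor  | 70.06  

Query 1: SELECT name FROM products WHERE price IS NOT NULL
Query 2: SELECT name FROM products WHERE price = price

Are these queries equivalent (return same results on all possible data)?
Yes, equivalent

Both queries return: [('Laptop',), ('Mouse',), ('Stapler',)]

Reason: IS NOT NULL vs self-equality (both exclude NULLs)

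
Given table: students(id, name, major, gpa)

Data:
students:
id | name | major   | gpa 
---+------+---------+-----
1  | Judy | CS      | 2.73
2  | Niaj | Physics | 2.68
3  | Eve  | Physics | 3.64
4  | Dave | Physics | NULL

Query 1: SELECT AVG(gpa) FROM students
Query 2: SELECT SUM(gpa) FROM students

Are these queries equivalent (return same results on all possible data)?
No, not equivalent

Query 1 returns: [(3.016666666666667,)]
Query 2 returns: [(9.05,)]

Reason: AVG vs SUM give different aggregate values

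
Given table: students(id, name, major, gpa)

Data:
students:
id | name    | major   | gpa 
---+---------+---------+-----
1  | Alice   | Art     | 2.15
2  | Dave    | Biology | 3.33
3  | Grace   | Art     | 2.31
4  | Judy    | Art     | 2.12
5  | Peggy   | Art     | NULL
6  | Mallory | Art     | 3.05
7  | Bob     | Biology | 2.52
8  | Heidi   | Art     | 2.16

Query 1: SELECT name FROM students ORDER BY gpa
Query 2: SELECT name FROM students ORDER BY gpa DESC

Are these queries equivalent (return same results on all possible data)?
No, not equivalent

Query 1 returns: [('Peggy',), ('Judy',), ('Alice',), ('Heidi',), ('Grace',), ('Bob',), ('Mallory',), ('Dave',)]
Query 2 returns: [('Dave',), ('Mallory',), ('Bob',), ('Grace',), ('Heidi',), ('Alice',), ('Judy',), ('Peggy',)]

Reason: ASC vs DESC gives opposite ordering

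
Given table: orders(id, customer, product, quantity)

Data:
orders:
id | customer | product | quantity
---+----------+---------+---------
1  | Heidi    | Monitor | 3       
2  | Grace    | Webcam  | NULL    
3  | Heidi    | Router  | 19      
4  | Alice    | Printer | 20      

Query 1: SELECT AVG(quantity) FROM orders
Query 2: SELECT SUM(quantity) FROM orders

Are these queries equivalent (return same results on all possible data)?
No, not equivalent

Query 1 returns: [(14.0,)]
Query 2 returns: [(42,)]

Reason: AVG vs SUM give different aggregate values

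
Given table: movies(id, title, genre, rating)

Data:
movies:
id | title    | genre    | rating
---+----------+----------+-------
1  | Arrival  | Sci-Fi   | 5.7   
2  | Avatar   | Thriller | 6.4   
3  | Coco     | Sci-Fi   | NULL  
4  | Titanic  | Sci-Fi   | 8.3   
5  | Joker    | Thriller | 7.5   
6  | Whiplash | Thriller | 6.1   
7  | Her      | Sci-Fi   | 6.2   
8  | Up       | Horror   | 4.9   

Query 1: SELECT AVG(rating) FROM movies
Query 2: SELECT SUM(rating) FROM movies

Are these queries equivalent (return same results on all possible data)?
No, not equivalent

Query 1 returns: [(6.442857142857143,)]
Query 2 returns: [(45.1,)]

Reason: AVG vs SUM give different aggregate values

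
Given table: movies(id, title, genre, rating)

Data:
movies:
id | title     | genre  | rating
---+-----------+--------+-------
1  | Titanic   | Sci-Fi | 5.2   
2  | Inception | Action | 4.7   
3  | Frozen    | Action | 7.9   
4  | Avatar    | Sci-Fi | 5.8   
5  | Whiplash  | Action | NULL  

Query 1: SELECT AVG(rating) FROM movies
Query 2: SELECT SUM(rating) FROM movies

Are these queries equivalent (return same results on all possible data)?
No, not equivalent

Query 1 returns: [(5.9,)]
Query 2 returns: [(23.6,)]

Reason: AVG vs SUM give different aggregate values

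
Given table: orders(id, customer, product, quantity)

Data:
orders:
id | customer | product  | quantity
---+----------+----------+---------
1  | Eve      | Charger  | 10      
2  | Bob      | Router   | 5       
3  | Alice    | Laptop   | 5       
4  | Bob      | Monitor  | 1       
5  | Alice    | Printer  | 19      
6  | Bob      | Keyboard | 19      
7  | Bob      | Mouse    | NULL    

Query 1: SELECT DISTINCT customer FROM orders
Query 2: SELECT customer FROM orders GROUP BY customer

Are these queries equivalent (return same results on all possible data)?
Yes, equivalent

Both queries return: [('Alice',), ('Bob',), ('Eve',)]

Reason: Both get unique customers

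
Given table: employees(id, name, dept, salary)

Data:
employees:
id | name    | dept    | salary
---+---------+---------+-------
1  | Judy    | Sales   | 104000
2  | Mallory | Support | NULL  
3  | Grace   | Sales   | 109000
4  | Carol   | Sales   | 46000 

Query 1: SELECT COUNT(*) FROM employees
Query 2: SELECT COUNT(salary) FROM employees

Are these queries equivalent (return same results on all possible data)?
No, not equivalent

Query 1 returns: [(4,)]
Query 2 returns: [(3,)]

Reason: COUNT(*) includes NULLs, COUNT(column) excludes them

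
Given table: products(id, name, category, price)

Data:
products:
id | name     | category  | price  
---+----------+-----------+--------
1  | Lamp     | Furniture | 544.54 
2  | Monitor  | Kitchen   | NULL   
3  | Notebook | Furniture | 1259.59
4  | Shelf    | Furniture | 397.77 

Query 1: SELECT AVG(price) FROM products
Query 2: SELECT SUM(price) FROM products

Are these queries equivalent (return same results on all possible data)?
No, not equivalent

Query 1 returns: [(733.9666666666666,)]
Query 2 returns: [(2201.8999999999996,)]

Reason: AVG vs SUM give different aggregate values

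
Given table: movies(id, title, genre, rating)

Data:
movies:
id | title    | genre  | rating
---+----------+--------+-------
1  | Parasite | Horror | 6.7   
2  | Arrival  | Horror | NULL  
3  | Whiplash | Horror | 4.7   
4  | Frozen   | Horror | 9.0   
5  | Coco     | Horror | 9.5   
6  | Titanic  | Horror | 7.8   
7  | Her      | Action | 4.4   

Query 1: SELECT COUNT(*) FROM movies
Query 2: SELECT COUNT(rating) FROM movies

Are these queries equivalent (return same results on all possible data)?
No, not equivalent

Query 1 returns: [(7,)]
Query 2 returns: [(6,)]

Reason: COUNT(*) includes NULLs, COUNT(column) excludes them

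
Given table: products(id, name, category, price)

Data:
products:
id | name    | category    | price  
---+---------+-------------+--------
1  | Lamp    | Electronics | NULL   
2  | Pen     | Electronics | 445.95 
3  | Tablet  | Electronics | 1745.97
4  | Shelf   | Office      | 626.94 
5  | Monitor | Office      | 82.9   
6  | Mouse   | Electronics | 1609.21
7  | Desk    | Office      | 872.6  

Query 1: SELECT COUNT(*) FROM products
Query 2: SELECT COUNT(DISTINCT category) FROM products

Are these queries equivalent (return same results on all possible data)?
No, not equivalent

Query 1 returns: [(7,)]
Query 2 returns: [(2,)]

Reason: COUNT(*) counts rows, COUNT(DISTINCT category) counts unique categorys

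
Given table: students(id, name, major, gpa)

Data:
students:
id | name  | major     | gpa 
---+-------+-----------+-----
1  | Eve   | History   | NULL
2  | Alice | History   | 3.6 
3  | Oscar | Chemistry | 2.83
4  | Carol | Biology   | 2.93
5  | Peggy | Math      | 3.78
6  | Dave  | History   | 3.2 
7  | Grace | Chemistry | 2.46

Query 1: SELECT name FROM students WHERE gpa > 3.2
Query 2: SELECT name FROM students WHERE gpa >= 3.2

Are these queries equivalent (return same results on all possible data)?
No, not equivalent

Query 1 returns: [('Alice',), ('Peggy',)]
Query 2 returns: [('Alice',), ('Peggy',), ('Dave',)]

Reason: > vs >= gives different results when gpa = 3.2 exists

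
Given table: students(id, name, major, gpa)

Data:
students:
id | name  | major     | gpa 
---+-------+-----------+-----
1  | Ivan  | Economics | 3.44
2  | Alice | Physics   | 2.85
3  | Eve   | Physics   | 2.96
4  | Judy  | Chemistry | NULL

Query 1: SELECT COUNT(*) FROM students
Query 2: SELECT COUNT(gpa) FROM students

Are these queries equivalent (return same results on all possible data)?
No, not equivalent

Query 1 returns: [(4,)]
Query 2 returns: [(3,)]

Reason: COUNT(*) includes NULLs, COUNT(column) excludes them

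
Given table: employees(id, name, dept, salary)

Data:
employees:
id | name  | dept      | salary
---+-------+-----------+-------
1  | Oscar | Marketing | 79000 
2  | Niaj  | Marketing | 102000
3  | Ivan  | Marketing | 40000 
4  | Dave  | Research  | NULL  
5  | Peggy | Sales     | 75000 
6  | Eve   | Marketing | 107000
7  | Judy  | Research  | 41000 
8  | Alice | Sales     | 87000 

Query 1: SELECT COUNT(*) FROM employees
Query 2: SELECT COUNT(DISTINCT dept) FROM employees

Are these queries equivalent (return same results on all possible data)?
No, not equivalent

Query 1 returns: [(8,)]
Query 2 returns: [(3,)]

Reason: COUNT(*) counts rows, COUNT(DISTINCT dept) counts unique depts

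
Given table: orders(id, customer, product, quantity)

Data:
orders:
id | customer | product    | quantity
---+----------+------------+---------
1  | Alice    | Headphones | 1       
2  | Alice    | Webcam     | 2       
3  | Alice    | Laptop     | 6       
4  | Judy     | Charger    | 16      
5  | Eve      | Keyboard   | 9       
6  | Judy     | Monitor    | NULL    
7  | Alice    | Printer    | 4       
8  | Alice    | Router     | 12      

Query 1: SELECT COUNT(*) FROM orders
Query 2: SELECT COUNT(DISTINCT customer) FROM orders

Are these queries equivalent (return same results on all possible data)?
No, not equivalent

Query 1 returns: [(8,)]
Query 2 returns: [(3,)]

Reason: COUNT(*) counts rows, COUNT(DISTINCT customer) counts unique customers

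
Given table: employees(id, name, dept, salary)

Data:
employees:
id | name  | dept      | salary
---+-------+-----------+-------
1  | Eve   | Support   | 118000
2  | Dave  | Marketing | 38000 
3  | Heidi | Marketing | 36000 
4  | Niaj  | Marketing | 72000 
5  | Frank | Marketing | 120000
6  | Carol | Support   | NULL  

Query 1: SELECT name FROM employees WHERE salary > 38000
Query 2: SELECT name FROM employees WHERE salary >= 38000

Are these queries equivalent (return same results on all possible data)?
No, not equivalent

Query 1 returns: [('Eve',), ('Niaj',), ('Frank',)]
Query 2 returns: [('Eve',), ('Dave',), ('Niaj',), ('Frank',)]

Reason: > vs >= gives different results when salary = 38000 exists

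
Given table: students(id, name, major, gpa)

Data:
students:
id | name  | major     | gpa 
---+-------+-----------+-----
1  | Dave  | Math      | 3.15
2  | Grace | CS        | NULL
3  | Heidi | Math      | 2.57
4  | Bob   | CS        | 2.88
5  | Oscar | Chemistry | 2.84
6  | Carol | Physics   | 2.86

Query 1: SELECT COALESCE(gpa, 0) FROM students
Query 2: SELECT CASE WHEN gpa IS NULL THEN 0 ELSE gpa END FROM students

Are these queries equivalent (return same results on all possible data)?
Yes, equivalent

Both queries return: [(0,), (2.57,), (2.84,), (2.86,), (2.88,), (3.15,)]

Reason: COALESCE vs CASE for NULL handling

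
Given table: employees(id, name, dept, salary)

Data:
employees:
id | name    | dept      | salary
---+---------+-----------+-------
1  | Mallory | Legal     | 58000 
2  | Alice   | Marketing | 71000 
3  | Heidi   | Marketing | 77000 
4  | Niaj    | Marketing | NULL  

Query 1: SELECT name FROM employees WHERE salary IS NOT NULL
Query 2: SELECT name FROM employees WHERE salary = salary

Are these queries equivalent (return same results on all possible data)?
Yes, equivalent

Both queries return: [('Alice',), ('Heidi',), ('Mallory',)]

Reason: IS NOT NULL vs self-equality (both exclude NULLs)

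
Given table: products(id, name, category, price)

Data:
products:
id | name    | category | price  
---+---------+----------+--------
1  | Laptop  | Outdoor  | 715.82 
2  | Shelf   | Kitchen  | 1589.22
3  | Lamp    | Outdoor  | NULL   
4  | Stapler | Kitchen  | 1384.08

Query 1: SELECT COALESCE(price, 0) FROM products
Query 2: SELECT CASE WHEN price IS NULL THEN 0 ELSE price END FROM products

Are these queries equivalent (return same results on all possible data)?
Yes, equivalent

Both queries return: [(0,), (715.82,), (1384.08,), (1589.22,)]

Reason: COALESCE vs CASE for NULL handling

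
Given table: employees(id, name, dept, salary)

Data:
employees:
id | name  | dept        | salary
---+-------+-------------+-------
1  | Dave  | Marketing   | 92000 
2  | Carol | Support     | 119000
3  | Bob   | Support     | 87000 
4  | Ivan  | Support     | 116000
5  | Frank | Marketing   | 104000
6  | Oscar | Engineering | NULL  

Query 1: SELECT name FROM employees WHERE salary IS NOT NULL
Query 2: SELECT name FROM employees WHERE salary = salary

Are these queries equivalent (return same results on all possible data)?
Yes, equivalent

Both queries return: [('Bob',), ('Carol',), ('Dave',), ('Frank',), ('Ivan',)]

Reason: IS NOT NULL vs self-equality (both exclude NULLs)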